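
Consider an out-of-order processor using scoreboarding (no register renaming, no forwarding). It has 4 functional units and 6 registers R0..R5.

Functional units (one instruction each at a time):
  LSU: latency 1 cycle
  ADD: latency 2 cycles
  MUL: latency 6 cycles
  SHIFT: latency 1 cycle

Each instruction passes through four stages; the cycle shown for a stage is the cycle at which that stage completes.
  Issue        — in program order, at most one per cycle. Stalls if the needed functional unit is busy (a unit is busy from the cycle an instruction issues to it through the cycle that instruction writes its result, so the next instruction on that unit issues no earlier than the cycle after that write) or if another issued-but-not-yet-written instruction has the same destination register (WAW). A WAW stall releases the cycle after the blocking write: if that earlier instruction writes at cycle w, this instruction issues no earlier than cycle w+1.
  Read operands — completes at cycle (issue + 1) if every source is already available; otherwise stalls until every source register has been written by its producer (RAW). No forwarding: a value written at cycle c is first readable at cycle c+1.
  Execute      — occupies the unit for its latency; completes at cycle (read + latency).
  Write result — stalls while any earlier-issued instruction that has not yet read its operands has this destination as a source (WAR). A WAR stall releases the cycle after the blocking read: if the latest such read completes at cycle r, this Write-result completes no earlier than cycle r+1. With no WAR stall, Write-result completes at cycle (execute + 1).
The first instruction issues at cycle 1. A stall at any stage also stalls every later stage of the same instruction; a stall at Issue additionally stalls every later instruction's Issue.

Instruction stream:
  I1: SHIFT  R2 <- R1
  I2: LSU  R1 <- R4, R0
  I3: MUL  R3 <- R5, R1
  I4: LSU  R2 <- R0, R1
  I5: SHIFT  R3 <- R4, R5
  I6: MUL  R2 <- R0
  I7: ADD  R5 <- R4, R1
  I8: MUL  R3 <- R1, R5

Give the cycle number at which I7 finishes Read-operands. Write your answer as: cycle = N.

cycle = 17

[I1] 1/2/3/4
[I2] 2/3/4/5
[I3] 3/6/12/13  (RAW R1: wait I2 write@5)
[I4] 6/7/8/9  (struct: LSU busy until I2 writes@5)
[I5] 14/15/16/17  (WAW R3: wait I3 write@13)
[I6] 15/16/22/23
[I7] 16/17/19/20
[I8] 24/25/31/32  (struct: MUL busy until I6 writes@23)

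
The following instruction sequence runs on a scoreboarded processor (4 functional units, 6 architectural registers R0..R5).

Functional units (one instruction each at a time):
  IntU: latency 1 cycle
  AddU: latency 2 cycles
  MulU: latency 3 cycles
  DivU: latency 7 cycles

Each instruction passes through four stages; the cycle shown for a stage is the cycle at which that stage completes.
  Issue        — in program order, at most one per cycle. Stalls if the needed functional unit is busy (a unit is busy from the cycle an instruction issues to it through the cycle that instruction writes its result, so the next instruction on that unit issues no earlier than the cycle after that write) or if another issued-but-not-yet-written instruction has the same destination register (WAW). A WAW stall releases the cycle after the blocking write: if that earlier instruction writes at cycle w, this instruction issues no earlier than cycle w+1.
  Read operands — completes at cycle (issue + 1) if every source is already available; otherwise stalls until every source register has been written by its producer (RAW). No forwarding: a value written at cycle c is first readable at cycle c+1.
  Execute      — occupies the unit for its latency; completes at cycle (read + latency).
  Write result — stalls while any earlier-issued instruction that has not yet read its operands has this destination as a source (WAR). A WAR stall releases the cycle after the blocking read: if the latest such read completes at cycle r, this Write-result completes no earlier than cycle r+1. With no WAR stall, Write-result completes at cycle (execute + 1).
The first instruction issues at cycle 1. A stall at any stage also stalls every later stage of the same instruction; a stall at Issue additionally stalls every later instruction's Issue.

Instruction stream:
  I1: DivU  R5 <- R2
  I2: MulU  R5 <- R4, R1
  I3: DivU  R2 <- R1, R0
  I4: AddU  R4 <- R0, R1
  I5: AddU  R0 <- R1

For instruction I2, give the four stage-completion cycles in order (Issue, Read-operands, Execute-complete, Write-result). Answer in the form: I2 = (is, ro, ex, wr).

I2 = (11, 12, 15, 16)

[1] I1 issues→DivU
[2] I1 reads
[9] I1 exec-done
[10] I1 writes R5
[11] I2 issues→MulU
[12] I2 reads, I3 issues→DivU
[13] I3 reads, I4 issues→AddU
[14] I4 reads
[15] I2 exec-done
[16] I2 writes R5, I4 exec-done
[17] I4 writes R4
[18] I5 issues→AddU
[19] I5 reads
[20] I3 exec-done
[21] I3 writes R2, I5 exec-done
[22] I5 writes R0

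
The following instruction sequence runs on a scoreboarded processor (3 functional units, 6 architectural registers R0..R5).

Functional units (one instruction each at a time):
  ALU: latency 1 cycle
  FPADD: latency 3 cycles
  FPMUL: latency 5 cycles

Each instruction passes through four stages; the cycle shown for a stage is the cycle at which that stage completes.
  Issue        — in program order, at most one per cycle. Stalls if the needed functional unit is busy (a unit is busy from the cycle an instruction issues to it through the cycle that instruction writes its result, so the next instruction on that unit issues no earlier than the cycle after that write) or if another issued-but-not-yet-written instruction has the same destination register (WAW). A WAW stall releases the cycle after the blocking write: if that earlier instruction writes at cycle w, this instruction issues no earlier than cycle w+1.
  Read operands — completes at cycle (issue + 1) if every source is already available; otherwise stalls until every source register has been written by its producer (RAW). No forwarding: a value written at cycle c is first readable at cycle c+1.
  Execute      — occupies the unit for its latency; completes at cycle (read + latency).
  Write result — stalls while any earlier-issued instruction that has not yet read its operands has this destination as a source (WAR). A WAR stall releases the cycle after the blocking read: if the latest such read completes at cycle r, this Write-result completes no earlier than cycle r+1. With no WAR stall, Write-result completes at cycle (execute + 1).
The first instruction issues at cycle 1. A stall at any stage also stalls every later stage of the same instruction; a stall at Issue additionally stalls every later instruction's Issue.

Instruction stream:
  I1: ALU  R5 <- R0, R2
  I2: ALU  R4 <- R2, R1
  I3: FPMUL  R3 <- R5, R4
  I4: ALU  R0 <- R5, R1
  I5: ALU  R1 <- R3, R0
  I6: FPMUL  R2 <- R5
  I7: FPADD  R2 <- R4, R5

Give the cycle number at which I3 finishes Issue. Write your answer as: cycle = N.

cycle = 6

I1  is:1  ro:2  ex:3  wr:4
I2  is:5  ro:6  ex:7  wr:8  — struct: ALU busy until I1 writes@4
I3  is:6  ro:9  ex:14  wr:15  — RAW R4: wait I2 write@8
I4  is:9  ro:10  ex:11  wr:12  — struct: ALU busy until I2 writes@8
I5  is:13  ro:16  ex:17  wr:18  — struct: ALU busy until I4 writes@12, RAW R3: wait I3 write@15
I6  is:16  ro:17  ex:22  wr:23  — struct: FPMUL busy until I3 writes@15
I7  is:24  ro:25  ex:28  wr:29  — WAW R2: wait I6 write@23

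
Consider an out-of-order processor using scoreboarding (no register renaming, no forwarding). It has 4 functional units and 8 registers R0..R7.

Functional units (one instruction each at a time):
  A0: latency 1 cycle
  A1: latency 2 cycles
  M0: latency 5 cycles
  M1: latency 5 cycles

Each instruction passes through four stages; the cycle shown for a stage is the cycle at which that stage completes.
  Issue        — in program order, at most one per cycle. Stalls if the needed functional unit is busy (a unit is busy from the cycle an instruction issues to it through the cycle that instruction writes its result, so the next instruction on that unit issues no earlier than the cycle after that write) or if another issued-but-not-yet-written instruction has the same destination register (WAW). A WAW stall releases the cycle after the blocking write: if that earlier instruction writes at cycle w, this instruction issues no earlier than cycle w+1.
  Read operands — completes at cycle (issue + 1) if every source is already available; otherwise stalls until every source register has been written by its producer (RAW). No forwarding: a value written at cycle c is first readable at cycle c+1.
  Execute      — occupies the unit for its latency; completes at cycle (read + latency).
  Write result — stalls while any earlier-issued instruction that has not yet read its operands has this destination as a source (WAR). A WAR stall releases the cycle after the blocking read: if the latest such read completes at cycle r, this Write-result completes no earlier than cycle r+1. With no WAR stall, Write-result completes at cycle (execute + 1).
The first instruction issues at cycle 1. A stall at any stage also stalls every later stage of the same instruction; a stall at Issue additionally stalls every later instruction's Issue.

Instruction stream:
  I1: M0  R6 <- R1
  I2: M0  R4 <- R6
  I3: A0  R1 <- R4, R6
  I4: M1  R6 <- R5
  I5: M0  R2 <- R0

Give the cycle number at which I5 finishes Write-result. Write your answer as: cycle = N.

I1  is:1  ro:2  ex:7  wr:8
I2  is:9  ro:10  ex:15  wr:16  — struct: M0 busy until I1 writes@8
I3  is:10  ro:17  ex:18  wr:19  — RAW R4: wait I2 write@16
I4  is:11  ro:12  ex:17  wr:18
I5  is:17  ro:18  ex:23  wr:24  — struct: M0 busy until I2 writes@16

cycle = 24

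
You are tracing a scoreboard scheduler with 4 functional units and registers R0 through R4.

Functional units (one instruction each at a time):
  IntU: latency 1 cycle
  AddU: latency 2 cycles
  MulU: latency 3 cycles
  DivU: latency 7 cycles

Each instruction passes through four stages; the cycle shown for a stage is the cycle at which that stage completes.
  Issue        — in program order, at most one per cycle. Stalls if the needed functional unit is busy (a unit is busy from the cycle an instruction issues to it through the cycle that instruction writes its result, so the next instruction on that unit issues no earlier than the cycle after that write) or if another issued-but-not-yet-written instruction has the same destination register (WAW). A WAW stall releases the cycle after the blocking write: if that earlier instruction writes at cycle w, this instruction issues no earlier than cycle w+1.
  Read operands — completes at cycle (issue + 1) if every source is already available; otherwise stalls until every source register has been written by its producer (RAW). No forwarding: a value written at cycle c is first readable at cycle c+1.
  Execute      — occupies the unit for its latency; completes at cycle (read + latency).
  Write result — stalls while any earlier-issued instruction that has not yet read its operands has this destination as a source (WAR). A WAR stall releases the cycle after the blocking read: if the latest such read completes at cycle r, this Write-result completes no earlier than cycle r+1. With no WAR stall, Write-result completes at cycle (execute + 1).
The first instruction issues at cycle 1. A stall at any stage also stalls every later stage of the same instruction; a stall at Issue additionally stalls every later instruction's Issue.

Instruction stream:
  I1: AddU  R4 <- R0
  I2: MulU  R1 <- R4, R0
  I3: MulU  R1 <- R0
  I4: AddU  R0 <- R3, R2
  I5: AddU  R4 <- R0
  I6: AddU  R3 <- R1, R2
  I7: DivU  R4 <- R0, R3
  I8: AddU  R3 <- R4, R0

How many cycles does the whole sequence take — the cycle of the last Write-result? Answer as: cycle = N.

  I1 | 1 | 2 | 4 | 5
  I2 | 2 | 6 | 9 | 10   RAW R4: wait I1 write@5
  I3 | 11 | 12 | 15 | 16   struct: MulU busy until I2 writes@10
  I4 | 12 | 13 | 15 | 16
  I5 | 17 | 18 | 20 | 21   struct: AddU busy until I4 writes@16
  I6 | 22 | 23 | 25 | 26   struct: AddU busy until I5 writes@21
  I7 | 23 | 27 | 34 | 35   RAW R3: wait I6 write@26
  I8 | 27 | 36 | 38 | 39   struct: AddU busy until I6 writes@26 · RAW R4: wait I7 write@35

cycle = 39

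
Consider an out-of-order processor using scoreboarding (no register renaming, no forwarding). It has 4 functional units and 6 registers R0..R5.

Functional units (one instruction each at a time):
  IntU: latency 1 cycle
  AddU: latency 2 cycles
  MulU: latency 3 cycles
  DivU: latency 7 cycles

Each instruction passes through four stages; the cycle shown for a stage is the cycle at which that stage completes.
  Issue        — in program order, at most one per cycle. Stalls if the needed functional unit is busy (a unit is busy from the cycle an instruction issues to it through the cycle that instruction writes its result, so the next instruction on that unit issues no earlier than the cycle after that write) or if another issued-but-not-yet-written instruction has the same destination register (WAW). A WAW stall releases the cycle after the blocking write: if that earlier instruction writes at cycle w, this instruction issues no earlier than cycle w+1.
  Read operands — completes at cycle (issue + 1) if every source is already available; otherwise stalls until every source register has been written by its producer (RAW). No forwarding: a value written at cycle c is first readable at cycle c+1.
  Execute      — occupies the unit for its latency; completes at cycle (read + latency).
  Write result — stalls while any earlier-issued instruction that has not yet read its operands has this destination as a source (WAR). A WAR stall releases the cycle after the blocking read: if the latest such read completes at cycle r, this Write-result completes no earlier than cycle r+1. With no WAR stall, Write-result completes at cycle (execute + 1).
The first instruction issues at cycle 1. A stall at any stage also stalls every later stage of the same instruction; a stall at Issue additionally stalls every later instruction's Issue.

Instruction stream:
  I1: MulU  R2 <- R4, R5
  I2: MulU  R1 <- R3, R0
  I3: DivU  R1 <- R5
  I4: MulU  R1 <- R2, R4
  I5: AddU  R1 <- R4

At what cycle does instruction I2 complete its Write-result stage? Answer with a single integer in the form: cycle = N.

I1 -> (1, 2, 5, 6)
I2 -> (7, 8, 11, 12)  // struct: MulU busy until I1 writes@6
I3 -> (13, 14, 21, 22)  // WAW R1: wait I2 write@12
I4 -> (23, 24, 27, 28)  // WAW R1: wait I3 write@22
I5 -> (29, 30, 32, 33)  // WAW R1: wait I4 write@28

cycle = 12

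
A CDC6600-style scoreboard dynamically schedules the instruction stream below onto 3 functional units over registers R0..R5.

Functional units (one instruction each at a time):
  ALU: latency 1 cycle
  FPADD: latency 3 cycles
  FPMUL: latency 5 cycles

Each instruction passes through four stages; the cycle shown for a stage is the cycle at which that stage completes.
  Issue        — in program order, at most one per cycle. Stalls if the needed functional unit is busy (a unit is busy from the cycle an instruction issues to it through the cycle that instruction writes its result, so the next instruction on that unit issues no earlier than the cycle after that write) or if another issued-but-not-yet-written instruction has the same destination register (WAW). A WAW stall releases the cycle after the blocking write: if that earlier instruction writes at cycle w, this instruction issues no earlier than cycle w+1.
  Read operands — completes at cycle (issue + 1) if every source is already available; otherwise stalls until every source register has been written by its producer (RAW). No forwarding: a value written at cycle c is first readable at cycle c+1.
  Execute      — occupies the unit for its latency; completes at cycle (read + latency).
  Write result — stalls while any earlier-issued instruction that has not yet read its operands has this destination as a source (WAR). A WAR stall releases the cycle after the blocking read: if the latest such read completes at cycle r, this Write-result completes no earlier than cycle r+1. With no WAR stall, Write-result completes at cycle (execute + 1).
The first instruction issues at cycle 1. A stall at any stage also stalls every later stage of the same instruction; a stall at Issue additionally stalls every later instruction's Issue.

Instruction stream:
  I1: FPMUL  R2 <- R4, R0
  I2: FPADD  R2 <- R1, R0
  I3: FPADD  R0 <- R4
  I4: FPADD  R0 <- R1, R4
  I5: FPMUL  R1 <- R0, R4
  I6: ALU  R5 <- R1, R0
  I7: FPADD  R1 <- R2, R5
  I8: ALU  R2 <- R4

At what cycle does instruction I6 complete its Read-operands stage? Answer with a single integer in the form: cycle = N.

t=1  issue I1 (FPMUL)
t=2  I1 read-ops
t=7  I1 finished on FPMUL
t=8  I1→R2
t=9  issue I2 (FPADD)
t=10  I2 read-ops
t=13  I2 finished on FPADD
t=14  I2→R2
t=15  issue I3 (FPADD)
t=16  I3 read-ops
t=19  I3 finished on FPADD
t=20  I3→R0
t=21  issue I4 (FPADD)
t=22  I4 read-ops | issue I5 (FPMUL)
t=23  issue I6 (ALU)
t=25  I4 finished on FPADD
t=26  I4→R0
t=27  I5 read-ops
t=32  I5 finished on FPMUL
t=33  I5→R1
t=34  I6 read-ops | issue I7 (FPADD)
t=35  I6 finished on ALU
t=36  I6→R5
t=37  I7 read-ops | issue I8 (ALU)
t=38  I8 read-ops
t=39  I8 finished on ALU
t=40  I7 finished on FPADD | I8→R2
t=41  I7→R1

cycle = 34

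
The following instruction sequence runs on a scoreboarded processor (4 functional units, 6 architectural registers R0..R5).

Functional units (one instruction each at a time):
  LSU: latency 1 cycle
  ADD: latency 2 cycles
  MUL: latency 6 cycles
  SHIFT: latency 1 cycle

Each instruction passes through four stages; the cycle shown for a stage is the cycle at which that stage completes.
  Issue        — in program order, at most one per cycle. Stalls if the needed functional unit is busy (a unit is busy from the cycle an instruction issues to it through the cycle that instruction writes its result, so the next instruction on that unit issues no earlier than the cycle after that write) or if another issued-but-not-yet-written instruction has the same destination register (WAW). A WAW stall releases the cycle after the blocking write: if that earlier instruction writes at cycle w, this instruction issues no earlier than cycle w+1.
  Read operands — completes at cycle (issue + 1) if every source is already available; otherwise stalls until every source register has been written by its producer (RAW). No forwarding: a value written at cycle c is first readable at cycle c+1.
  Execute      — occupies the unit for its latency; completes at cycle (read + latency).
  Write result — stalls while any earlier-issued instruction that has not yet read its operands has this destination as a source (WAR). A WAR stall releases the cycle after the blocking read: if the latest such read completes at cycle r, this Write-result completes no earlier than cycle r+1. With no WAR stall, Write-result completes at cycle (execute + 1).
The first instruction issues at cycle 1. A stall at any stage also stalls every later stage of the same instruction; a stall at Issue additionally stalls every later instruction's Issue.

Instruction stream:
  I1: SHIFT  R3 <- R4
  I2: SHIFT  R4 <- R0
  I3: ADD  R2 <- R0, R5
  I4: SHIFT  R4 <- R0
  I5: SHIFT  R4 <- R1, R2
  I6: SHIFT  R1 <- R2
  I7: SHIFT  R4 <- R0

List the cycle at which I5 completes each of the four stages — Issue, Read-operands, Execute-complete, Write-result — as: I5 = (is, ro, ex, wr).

cycle 1: issue I1 (SHIFT)
cycle 2: I1 read-ops
cycle 3: I1 finished on SHIFT
cycle 4: I1→R3
cycle 5: issue I2 (SHIFT)
cycle 6: I2 read-ops; issue I3 (ADD)
cycle 7: I2 finished on SHIFT; I3 read-ops
cycle 8: I2→R4
cycle 9: I3 finished on ADD; issue I4 (SHIFT)
cycle 10: I3→R2; I4 read-ops
cycle 11: I4 finished on SHIFT
cycle 12: I4→R4
cycle 13: issue I5 (SHIFT)
cycle 14: I5 read-ops
cycle 15: I5 finished on SHIFT
cycle 16: I5→R4
cycle 17: issue I6 (SHIFT)
cycle 18: I6 read-ops
cycle 19: I6 finished on SHIFT
cycle 20: I6→R1
cycle 21: issue I7 (SHIFT)
cycle 22: I7 read-ops
cycle 23: I7 finished on SHIFT
cycle 24: I7→R4

I5 = (13, 14, 15, 16)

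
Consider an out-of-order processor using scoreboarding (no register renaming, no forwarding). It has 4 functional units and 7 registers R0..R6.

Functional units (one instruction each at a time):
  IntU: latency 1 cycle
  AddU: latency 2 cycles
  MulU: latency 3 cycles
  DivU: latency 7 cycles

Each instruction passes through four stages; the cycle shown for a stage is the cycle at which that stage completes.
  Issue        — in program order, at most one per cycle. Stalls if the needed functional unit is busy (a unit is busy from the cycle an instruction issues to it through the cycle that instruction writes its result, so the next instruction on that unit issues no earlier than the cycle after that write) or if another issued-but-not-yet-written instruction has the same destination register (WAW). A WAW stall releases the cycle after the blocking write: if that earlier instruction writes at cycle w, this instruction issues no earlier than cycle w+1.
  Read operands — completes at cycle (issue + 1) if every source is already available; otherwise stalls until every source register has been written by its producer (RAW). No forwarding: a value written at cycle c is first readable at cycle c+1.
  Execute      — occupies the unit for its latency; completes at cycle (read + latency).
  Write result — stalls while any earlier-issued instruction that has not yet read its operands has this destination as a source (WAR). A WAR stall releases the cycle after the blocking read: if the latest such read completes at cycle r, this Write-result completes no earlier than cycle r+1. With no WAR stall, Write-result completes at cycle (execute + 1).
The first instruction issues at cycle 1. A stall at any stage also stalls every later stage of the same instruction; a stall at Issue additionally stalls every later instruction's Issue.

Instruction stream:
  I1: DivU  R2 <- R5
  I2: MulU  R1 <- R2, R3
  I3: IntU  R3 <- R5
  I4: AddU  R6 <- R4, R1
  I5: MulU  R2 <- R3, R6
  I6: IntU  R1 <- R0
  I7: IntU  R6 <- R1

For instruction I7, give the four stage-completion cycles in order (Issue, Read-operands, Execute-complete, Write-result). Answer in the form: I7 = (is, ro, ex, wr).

I7 = (21, 22, 23, 24)

[I1] 1/2/9/10
[I2] 2/11/14/15  (RAW R2: wait I1 write@10)
[I3] 3/4/5/12  (WAR R3: wait I2 read@11)
[I4] 4/16/18/19  (RAW R1: wait I2 write@15)
[I5] 16/20/23/24  (struct: MulU busy until I2 writes@15; RAW R6: wait I4 write@19)
[I6] 17/18/19/20
[I7] 21/22/23/24  (struct: IntU busy until I6 writes@20)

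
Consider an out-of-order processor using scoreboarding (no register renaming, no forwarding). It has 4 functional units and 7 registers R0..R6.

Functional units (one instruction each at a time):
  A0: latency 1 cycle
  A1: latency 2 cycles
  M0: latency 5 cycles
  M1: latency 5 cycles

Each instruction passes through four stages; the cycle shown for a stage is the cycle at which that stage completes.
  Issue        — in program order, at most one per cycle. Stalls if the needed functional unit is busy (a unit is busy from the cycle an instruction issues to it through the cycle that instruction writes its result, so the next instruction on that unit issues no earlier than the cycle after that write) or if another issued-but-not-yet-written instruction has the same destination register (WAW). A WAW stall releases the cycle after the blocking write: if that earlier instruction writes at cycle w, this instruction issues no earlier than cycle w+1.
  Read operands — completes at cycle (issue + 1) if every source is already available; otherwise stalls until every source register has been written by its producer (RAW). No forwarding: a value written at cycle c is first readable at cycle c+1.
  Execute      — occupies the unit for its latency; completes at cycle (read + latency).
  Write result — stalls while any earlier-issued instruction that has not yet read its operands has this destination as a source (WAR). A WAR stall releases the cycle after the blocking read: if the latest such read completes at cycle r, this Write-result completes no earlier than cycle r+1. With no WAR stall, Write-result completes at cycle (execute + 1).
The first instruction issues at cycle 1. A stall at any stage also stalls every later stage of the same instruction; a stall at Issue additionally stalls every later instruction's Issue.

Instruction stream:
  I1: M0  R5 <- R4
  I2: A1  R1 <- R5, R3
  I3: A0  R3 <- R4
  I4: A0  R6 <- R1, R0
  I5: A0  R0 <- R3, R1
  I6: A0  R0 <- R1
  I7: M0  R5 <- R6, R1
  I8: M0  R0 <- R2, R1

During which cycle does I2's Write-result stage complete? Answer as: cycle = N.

t=1  I1 issues→M0
t=2  I1 reads; I2 issues→A1
t=3  I3 issues→A0
t=4  I3 reads
t=5  I3 exec-done
t=7  I1 exec-done
t=8  I1 writes R5
t=9  I2 reads
t=10  I3 writes R3
t=11  I2 exec-done; I4 issues→A0
t=12  I2 writes R1
t=13  I4 reads
t=14  I4 exec-done
t=15  I4 writes R6
t=16  I5 issues→A0
t=17  I5 reads
t=18  I5 exec-done
t=19  I5 writes R0
t=20  I6 issues→A0
t=21  I6 reads; I7 issues→M0
t=22  I6 exec-done; I7 reads
t=23  I6 writes R0
t=27  I7 exec-done
t=28  I7 writes R5
t=29  I8 issues→M0
t=30  I8 reads
t=35  I8 exec-done
t=36  I8 writes R0

cycle = 12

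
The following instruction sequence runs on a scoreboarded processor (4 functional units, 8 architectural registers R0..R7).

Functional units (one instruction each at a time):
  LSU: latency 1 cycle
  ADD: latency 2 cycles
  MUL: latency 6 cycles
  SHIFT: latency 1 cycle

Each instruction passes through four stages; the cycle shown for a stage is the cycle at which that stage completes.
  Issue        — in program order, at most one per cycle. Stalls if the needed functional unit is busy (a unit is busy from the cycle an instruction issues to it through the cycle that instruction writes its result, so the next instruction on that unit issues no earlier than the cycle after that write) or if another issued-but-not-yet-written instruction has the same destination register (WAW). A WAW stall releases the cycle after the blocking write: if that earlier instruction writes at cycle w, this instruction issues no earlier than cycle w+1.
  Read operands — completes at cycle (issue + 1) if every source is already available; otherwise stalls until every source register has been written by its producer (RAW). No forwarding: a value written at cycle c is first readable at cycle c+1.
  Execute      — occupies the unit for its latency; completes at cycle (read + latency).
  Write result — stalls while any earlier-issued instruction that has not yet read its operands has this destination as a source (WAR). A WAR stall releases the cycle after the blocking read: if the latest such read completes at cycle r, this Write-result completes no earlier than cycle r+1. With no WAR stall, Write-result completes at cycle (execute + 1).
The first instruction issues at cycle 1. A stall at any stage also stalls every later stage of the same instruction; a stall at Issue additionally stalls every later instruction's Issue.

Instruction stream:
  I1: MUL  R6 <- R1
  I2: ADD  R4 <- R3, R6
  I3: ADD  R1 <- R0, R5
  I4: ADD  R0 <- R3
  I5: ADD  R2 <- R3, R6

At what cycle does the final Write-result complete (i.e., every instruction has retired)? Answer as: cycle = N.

cycle = 28

[I1] 1/2/8/9
[I2] 2/10/12/13  (RAW R6: wait I1 write@9)
[I3] 14/15/17/18  (struct: ADD busy until I2 writes@13)
[I4] 19/20/22/23  (struct: ADD busy until I3 writes@18)
[I5] 24/25/27/28  (struct: ADD busy until I4 writes@23)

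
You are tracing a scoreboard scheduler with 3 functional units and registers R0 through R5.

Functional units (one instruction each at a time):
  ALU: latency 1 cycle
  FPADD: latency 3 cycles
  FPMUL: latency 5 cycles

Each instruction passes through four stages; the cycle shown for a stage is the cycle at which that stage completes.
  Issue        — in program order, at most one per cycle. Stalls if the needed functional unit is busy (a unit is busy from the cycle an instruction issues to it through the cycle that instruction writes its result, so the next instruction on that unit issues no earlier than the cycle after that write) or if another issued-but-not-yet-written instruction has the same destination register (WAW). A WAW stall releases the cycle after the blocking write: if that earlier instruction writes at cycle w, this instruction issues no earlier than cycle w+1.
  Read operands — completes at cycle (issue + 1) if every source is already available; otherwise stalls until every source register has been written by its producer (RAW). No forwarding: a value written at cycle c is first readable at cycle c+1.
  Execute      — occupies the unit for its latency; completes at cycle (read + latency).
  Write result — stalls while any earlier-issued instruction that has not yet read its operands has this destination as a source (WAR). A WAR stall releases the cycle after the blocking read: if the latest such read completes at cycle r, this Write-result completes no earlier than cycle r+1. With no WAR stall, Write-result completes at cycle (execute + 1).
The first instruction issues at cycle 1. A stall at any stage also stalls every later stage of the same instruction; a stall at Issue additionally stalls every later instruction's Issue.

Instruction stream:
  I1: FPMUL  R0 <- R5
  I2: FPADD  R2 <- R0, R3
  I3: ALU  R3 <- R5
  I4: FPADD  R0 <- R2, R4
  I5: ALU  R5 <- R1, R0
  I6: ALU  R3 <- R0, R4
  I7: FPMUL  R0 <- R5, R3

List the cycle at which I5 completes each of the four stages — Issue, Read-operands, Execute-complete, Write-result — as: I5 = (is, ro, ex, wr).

I5 = (15, 20, 21, 22)

t=1  I1 issues→FPMUL
t=2  I1 reads, I2 issues→FPADD
t=3  I3 issues→ALU
t=4  I3 reads
t=5  I3 exec-done
t=7  I1 exec-done
t=8  I1 writes R0
t=9  I2 reads
t=10  I3 writes R3
t=12  I2 exec-done
t=13  I2 writes R2
t=14  I4 issues→FPADD
t=15  I4 reads, I5 issues→ALU
t=18  I4 exec-done
t=19  I4 writes R0
t=20  I5 reads
t=21  I5 exec-done
t=22  I5 writes R5
t=23  I6 issues→ALU
t=24  I6 reads, I7 issues→FPMUL
t=25  I6 exec-done
t=26  I6 writes R3
t=27  I7 reads
t=32  I7 exec-done
t=33  I7 writes R0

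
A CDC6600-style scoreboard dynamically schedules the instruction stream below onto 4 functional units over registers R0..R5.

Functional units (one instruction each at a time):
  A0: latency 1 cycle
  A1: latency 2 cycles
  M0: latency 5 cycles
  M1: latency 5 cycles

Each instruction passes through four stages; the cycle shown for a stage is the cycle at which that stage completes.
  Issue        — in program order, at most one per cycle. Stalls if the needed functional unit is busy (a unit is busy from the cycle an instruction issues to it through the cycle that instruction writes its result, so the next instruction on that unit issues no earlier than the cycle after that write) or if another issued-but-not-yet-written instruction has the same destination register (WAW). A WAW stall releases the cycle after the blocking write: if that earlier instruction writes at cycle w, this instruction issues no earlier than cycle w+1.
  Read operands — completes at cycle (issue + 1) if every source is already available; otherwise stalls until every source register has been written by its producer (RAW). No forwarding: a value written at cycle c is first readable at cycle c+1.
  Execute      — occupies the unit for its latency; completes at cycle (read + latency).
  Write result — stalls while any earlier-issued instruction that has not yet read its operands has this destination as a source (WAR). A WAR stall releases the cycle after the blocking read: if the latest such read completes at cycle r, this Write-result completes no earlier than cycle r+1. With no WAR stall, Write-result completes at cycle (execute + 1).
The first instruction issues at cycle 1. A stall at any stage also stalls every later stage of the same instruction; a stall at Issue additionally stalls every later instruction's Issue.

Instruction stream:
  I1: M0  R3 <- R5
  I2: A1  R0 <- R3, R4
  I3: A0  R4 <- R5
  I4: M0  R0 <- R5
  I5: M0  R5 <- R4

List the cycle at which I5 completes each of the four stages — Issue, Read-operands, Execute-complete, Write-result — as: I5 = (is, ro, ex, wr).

I5 = (21, 22, 27, 28)

1) issue 1, read 2, done 7, write 8
2) issue 2, read 9, done 11, write 12  <RAW R3: wait I1 write@8>
3) issue 3, read 4, done 5, write 10  <WAR R4: wait I2 read@9>
4) issue 13, read 14, done 19, write 20  <WAW R0: wait I2 write@12>
5) issue 21, read 22, done 27, write 28  <struct: M0 busy until I4 writes@20>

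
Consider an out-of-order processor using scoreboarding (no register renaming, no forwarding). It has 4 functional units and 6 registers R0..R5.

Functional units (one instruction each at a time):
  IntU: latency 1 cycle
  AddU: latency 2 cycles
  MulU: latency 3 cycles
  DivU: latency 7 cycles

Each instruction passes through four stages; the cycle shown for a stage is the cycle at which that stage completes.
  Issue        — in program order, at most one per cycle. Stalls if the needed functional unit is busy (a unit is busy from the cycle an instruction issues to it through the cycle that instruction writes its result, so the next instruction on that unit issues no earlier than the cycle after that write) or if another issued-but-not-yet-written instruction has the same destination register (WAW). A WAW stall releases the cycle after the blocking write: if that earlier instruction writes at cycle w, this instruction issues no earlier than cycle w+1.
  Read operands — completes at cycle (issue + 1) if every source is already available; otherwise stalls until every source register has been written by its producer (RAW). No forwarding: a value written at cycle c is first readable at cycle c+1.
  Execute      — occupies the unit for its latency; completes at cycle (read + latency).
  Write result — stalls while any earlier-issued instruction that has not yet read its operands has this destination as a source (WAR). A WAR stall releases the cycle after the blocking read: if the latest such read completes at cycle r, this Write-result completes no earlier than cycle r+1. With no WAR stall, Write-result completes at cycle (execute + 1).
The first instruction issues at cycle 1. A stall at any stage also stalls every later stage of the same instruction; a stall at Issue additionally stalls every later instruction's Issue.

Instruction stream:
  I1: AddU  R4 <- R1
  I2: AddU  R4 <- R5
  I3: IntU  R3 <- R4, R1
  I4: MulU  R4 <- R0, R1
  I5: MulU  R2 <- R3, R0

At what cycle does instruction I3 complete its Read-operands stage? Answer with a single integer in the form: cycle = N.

cycle = 11

t=1  I1 issues→AddU
t=2  I1 reads
t=4  I1 exec-done
t=5  I1 writes R4
t=6  I2 issues→AddU
t=7  I2 reads | I3 issues→IntU
t=9  I2 exec-done
t=10  I2 writes R4
t=11  I3 reads | I4 issues→MulU
t=12  I3 exec-done | I4 reads
t=13  I3 writes R3
t=15  I4 exec-done
t=16  I4 writes R4
t=17  I5 issues→MulU
t=18  I5 reads
t=21  I5 exec-done
t=22  I5 writes R2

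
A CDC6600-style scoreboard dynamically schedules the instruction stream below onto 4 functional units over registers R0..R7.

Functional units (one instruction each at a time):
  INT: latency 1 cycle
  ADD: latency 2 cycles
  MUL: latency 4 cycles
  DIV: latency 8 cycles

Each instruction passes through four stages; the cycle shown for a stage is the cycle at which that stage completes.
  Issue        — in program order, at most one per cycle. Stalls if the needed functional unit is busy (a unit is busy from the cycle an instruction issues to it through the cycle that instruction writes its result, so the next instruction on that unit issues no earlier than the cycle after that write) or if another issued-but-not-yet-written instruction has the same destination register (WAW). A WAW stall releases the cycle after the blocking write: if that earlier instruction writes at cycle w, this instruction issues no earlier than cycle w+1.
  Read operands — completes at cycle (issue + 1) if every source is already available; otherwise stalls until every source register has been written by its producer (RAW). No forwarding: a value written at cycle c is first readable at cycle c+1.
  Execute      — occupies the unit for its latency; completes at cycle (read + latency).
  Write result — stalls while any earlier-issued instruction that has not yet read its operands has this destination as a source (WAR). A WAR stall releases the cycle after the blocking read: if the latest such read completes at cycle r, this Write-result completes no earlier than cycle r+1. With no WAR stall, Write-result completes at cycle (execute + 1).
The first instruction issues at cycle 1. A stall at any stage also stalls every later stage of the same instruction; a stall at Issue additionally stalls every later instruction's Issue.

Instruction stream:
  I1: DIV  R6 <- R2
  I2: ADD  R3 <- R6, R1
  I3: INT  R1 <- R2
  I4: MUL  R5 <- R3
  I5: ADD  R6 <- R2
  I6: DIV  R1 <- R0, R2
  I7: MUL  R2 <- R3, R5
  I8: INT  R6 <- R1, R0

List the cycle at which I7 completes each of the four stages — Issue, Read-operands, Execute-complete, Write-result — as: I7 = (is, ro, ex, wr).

[I1] 1/2/10/11
[I2] 2/12/14/15  (RAW R6: wait I1 write@11)
[I3] 3/4/5/13  (WAR R1: wait I2 read@12)
[I4] 4/16/20/21  (RAW R3: wait I2 write@15)
[I5] 16/17/19/20  (struct: ADD busy until I2 writes@15)
[I6] 17/18/26/27
[I7] 22/23/27/28  (struct: MUL busy until I4 writes@21)
[I8] 23/28/29/30  (RAW R1: wait I6 write@27)

I7 = (22, 23, 27, 28)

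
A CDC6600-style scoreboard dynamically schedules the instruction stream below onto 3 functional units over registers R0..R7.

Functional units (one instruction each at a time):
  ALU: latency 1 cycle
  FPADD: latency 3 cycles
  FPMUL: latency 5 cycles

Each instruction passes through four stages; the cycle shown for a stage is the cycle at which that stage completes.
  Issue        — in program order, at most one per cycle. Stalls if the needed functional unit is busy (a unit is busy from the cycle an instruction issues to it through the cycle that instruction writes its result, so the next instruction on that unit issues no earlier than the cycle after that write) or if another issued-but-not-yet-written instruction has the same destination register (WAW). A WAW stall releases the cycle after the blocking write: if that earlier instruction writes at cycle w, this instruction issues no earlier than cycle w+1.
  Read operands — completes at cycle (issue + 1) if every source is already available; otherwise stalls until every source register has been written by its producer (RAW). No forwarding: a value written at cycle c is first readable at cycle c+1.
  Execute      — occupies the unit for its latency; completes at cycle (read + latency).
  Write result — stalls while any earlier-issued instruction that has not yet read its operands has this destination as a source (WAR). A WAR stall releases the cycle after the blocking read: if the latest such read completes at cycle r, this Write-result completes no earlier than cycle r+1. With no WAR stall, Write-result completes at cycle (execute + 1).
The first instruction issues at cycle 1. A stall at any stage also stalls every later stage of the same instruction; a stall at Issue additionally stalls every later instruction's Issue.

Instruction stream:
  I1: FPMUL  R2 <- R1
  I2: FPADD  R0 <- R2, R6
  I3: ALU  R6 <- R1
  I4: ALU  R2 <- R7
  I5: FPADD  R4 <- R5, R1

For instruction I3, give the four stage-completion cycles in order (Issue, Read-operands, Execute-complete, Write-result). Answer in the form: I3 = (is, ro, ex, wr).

cycle 1: issue I1 (FPMUL)
cycle 2: I1 read-ops | issue I2 (FPADD)
cycle 3: issue I3 (ALU)
cycle 4: I3 read-ops
cycle 5: I3 finished on ALU
cycle 7: I1 finished on FPMUL
cycle 8: I1→R2
cycle 9: I2 read-ops
cycle 10: I3→R6
cycle 11: issue I4 (ALU)
cycle 12: I2 finished on FPADD | I4 read-ops
cycle 13: I2→R0 | I4 finished on ALU
cycle 14: I4→R2 | issue I5 (FPADD)
cycle 15: I5 read-ops
cycle 18: I5 finished on FPADD
cycle 19: I5→R4

I3 = (3, 4, 5, 10)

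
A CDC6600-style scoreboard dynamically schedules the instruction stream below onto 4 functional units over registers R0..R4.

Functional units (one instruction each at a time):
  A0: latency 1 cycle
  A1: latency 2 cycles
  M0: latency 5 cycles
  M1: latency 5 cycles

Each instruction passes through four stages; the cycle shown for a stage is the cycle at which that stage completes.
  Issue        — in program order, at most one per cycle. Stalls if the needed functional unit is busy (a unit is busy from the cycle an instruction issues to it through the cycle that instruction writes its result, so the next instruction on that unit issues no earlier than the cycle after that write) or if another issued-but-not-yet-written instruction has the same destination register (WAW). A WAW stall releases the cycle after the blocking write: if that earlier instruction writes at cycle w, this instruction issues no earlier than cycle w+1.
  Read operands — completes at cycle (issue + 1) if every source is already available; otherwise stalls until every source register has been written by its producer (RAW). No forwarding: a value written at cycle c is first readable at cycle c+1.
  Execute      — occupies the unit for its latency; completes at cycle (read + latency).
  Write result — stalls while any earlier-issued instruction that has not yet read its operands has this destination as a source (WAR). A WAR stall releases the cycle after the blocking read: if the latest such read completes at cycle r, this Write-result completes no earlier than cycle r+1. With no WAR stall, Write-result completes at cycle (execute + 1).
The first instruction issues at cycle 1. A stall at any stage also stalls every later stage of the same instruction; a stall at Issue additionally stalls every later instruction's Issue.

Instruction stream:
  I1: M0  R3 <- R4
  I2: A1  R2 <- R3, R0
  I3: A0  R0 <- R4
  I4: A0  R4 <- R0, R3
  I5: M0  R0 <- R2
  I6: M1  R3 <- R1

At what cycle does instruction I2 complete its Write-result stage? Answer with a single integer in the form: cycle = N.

cycle = 12

c1: I1 dispatched to M0
c2: I1 operands ready | I2 dispatched to A1
c3: I3 dispatched to A0
c4: I3 operands ready
c5: I3 complete
c7: I1 complete
c8: R3←I1
c9: I2 operands ready
c10: R0←I3
c11: I2 complete | I4 dispatched to A0
c12: R2←I2 | I4 operands ready | I5 dispatched to M0
c13: I4 complete | I5 operands ready | I6 dispatched to M1
c14: R4←I4 | I6 operands ready
c18: I5 complete
c19: R0←I5 | I6 complete
c20: R3←I6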